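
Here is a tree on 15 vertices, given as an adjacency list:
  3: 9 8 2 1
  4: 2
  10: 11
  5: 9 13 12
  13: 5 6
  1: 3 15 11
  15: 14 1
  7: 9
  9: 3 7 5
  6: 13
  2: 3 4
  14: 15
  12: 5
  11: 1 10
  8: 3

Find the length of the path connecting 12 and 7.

3

Walking from 12: 12 - 5 - 9 - 7. Length 3.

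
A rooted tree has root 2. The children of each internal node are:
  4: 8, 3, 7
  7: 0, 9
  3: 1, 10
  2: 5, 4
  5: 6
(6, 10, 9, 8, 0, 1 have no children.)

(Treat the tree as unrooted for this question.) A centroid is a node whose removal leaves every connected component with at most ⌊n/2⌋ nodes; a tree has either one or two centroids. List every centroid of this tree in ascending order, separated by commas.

Removing 4 splits the tree into components of sizes 3, 3, 3, 1; the largest is 3 ≤ ⌊11/2⌋ = 5.
Every other node leaves some component of size > 5, so the centroid is unique.

4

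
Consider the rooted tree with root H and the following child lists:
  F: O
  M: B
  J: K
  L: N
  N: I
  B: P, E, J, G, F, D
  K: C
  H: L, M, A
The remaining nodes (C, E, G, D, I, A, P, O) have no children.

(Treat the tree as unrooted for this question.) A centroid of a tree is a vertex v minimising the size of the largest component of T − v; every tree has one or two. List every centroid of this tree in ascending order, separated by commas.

B

If B is removed the pieces have sizes 6, 3, 2, 1, 1, 1, 1, all ≤ ⌊16/2⌋ = 8.
Every other node leaves some component of size > 8, so the centroid is unique.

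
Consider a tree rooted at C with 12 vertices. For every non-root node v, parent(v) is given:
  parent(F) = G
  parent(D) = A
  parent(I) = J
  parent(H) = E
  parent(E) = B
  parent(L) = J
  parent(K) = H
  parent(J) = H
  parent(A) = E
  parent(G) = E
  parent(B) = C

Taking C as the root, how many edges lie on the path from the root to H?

Path from C to H: C → B → E → H, which has 3 edges.

3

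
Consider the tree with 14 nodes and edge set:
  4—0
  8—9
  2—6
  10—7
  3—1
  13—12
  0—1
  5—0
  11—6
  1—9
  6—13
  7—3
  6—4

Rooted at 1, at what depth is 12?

5

Path from 1 to 12: 1 – 0 – 4 – 6 – 13 – 12, which has 5 edges.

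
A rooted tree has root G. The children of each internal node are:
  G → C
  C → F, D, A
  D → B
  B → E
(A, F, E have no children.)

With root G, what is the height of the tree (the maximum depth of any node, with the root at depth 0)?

4

A deepest node is E, reached by G – C – D – B – E.
That path has 4 edges, so the height is 4.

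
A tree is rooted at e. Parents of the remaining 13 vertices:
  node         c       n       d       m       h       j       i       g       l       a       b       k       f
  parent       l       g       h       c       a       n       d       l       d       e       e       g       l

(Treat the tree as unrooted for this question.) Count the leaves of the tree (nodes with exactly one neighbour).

Exactly 6 nodes have a single neighbour: b, f, i, j, k, m.

6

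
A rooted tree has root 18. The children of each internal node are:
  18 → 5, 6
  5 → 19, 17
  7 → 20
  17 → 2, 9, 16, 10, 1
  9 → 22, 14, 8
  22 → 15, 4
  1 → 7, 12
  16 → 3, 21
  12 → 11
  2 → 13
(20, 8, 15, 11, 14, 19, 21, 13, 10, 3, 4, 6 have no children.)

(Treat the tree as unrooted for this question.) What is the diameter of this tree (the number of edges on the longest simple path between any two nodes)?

A longest path is 20–7–1–17–5–18–6, with 6 edges.

6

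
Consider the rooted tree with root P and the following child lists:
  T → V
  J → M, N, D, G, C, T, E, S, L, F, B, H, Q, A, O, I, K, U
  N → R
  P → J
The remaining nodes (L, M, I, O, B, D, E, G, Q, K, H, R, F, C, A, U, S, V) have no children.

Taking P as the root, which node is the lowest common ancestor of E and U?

J

E's ancestor chain is E, J, P and U's is U, J, P; they first meet at J.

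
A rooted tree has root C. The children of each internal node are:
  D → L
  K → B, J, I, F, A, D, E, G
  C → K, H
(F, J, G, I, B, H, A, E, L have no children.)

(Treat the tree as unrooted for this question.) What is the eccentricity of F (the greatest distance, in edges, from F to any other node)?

3

Distances from F peak at 3, attained at L (H also at distance 3).
F–K–D–L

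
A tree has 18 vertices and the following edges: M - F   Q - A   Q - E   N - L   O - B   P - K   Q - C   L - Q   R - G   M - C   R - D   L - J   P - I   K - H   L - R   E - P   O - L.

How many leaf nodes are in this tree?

9

Exactly 9 nodes have a single neighbour: A, B, D, F, G, H, I, J, N.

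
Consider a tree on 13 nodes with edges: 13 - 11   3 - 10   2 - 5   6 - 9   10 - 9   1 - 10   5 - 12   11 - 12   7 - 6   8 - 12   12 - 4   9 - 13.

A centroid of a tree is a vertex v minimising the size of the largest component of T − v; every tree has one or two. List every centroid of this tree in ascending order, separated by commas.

Removing 13 splits the tree into components of sizes 6, 6; the largest is 6 ≤ ⌊13/2⌋ = 6.
No neighbour of 13 does as well, so 13 is the unique centroid.

13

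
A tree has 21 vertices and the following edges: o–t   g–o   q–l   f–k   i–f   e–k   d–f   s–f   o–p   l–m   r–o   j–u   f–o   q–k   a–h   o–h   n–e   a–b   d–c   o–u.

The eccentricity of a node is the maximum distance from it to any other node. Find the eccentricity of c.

6

A farthest node from c is m (b also at distance 6).
The path c-d-f-k-q-l-m has 6 edges.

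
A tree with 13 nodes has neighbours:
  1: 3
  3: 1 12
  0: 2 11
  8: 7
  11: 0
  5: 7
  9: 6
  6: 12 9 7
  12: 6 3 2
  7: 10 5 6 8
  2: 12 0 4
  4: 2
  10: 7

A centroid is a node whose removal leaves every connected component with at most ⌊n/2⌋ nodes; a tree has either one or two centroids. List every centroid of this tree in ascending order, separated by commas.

Delete 12: the remaining components have sizes 6, 4, 2. Max 6 ≤ 6, so 12 is a centroid.
Every other node leaves some component of size > 6, so the centroid is unique.

12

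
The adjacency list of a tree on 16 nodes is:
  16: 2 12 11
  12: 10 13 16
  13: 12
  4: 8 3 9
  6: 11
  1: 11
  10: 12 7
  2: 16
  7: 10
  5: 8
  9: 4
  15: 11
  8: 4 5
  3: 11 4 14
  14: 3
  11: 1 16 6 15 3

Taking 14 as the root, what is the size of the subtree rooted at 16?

The subtree rooted at 16 contains: 16, 12, 2, 13, 10, 7 — 6 nodes.

6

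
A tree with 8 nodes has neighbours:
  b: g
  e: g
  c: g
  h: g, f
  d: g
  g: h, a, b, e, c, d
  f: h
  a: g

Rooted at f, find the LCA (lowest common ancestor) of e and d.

e's ancestor chain is e, g, h, f and d's is d, g, h, f; they first meet at g.

g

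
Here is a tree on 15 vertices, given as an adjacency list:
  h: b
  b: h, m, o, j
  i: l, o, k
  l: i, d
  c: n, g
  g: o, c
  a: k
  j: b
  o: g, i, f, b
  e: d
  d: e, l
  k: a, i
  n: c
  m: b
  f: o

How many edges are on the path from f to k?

3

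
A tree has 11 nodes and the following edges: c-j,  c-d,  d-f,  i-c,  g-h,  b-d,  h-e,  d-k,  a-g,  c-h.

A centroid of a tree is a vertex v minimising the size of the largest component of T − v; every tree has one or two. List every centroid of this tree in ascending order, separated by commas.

Removing c splits the tree into components of sizes 4, 4, 1, 1; the largest is 4 ≤ ⌊11/2⌋ = 5.
No neighbour of c does as well, so c is the unique centroid.

c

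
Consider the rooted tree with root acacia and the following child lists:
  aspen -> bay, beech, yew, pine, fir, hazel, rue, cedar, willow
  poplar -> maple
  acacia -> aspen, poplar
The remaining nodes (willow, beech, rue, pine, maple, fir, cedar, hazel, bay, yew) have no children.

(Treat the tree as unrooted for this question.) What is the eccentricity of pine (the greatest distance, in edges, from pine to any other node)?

4

A farthest node from pine is maple.
The path pine – aspen – acacia – poplar – maple has 4 edges.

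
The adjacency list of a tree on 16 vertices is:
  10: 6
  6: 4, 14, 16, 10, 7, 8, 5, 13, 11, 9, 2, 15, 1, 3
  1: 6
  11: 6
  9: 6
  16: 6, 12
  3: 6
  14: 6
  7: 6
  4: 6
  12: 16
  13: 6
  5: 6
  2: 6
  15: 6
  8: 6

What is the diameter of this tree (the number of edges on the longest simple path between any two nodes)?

BFS from 12 reaches 4 last, at distance 3; BFS from 4 confirms no node is farther.
Path: 12 - 16 - 6 - 4.

3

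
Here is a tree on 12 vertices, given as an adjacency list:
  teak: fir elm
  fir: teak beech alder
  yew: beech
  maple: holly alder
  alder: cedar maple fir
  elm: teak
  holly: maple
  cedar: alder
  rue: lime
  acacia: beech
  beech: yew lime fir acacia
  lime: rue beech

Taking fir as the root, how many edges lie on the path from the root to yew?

Climbing from yew to the root: yew – beech – fir. That's 2 steps.

2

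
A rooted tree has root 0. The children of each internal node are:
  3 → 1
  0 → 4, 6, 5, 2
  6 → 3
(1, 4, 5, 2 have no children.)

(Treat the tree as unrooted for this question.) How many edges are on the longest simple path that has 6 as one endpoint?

A farthest node from 6 is 4 (5, 2, 1 also at distance 2).
The path 6-0-4 has 2 edges.

2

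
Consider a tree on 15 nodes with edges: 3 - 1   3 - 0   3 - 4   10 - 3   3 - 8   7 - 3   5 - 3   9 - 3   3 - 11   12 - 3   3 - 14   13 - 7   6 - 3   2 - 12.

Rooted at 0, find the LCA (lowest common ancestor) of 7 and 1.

3

Ancestors of 7 (toward the root): 7, 3, 0.
Ancestors of 1: 1, 3, 0.
The deepest node appearing in both lists is 3.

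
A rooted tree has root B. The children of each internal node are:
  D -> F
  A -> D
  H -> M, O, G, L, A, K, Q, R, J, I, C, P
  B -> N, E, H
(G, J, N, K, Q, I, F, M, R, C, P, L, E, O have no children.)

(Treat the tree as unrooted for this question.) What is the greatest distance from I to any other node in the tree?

4

A farthest node from I is F.
The path I – H – A – D – F has 4 edges.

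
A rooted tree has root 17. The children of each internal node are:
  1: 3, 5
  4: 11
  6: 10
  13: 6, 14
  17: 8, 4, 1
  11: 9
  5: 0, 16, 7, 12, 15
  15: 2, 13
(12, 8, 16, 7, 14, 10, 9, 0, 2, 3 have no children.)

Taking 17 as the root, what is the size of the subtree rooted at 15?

6

Descendants of 15 (including itself): 15, 2, 13, 6, 14, 10. That's 6.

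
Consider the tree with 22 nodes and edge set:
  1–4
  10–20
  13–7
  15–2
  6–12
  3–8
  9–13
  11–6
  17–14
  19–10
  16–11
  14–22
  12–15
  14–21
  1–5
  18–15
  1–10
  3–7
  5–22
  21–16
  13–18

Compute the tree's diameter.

16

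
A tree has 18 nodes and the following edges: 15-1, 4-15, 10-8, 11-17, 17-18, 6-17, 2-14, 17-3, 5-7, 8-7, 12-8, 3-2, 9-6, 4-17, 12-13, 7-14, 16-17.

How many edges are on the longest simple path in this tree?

10

BFS from 1 reaches 13 last, at distance 10; BFS from 13 confirms no node is farther.
Path: 1 – 15 – 4 – 17 – 3 – 2 – 14 – 7 – 8 – 12 – 13.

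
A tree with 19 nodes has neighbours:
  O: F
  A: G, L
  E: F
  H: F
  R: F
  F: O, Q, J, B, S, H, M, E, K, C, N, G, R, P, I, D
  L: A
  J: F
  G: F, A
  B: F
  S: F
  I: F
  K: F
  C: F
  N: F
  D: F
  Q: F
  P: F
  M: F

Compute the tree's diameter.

4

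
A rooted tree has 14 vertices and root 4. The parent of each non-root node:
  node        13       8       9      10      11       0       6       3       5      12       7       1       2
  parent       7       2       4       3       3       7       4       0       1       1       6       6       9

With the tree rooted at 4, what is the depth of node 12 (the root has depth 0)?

3

4 → 6 → 1 → 12 — 3 edges.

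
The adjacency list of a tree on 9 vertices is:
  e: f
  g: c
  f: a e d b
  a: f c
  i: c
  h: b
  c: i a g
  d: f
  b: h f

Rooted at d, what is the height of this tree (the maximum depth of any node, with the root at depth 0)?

4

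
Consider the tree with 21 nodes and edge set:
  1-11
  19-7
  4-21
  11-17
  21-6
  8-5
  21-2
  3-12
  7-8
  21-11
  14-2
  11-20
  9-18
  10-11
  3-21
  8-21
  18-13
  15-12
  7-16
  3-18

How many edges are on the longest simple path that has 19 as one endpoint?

Distances from 19 peak at 6, attained at 13 (15, 9 also at distance 6).
19–7–8–21–3–18–13

6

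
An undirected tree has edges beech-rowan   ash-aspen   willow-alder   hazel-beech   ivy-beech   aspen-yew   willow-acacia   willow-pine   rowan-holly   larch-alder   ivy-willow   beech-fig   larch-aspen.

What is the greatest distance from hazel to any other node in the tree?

A farthest node from hazel is ash (yew also at distance 7).
The path hazel–beech–ivy–willow–alder–larch–aspen–ash has 7 edges.

7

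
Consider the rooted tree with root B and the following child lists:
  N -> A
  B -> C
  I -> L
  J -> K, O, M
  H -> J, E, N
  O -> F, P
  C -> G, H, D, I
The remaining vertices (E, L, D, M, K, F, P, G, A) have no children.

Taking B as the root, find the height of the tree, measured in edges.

5

A deepest node is F, reached by B–C–H–J–O–F.
That path has 5 edges, so the height is 5.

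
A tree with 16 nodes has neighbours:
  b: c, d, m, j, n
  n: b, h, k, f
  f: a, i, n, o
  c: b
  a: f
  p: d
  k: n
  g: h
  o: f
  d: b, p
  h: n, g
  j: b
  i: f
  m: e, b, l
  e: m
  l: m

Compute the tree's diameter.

5

BFS from l reaches o last, at distance 5; BFS from o confirms no node is farther.
Path: l–m–b–n–f–o.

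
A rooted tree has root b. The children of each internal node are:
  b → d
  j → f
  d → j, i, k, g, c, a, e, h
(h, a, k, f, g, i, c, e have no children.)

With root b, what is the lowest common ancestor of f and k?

Ancestors of f (toward the root): f, j, d, b.
Ancestors of k: k, d, b.
The deepest node appearing in both lists is d.

d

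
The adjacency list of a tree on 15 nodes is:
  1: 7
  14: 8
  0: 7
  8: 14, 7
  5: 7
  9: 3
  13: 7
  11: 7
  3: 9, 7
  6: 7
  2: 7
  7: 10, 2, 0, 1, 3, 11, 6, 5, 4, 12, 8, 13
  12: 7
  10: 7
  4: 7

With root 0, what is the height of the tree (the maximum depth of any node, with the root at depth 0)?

3

14 sits deepest: 0 → 7 → 8 → 14 — 3 edges from the root.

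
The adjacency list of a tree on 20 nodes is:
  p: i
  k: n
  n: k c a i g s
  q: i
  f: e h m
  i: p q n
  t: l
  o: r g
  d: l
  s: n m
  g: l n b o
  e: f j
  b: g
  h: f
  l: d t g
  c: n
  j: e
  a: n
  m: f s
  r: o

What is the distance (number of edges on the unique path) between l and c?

Walking from l: l - g - n - c. Length 3.

3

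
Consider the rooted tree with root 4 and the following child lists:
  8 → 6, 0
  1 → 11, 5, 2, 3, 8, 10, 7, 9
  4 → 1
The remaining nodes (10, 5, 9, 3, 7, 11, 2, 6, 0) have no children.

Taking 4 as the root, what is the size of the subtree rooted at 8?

3

8's subtree: {8, 0, 6}, size 3.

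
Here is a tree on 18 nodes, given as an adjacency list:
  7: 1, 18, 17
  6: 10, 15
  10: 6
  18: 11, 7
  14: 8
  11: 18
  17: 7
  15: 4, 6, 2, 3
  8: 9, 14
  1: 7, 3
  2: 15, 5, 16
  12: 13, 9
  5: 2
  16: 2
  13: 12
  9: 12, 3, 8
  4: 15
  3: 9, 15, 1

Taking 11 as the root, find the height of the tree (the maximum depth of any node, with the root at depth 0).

7

5 sits deepest: 11-18-7-1-3-15-2-5 — 7 edges from the root.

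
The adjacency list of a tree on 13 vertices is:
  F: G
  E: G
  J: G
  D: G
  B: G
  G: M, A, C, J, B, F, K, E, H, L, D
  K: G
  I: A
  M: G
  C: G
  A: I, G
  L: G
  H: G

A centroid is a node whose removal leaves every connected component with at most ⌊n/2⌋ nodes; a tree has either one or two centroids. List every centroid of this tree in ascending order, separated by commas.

Delete G: the remaining components have sizes 2, 1, 1, 1, 1, 1, 1, 1, 1, 1, 1. Max 2 ≤ 6, so G is a centroid.
No neighbour of G does as well, so G is the unique centroid.

G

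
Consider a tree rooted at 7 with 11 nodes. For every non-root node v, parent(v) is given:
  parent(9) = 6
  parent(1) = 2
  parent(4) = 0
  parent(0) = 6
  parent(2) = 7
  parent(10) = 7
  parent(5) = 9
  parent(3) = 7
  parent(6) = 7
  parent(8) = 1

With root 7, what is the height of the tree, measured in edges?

3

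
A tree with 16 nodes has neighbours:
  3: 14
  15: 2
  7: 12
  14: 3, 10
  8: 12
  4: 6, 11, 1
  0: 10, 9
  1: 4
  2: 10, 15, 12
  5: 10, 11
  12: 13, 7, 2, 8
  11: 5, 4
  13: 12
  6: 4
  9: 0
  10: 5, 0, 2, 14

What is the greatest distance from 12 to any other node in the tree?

6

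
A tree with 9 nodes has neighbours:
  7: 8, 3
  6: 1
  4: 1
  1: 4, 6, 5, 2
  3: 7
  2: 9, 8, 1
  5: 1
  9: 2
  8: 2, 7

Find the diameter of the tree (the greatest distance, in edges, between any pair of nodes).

Starting from 3, a farthest node is 5 at distance 5.
One longest path: 3–7–8–2–1–5.
So the diameter is 5.

5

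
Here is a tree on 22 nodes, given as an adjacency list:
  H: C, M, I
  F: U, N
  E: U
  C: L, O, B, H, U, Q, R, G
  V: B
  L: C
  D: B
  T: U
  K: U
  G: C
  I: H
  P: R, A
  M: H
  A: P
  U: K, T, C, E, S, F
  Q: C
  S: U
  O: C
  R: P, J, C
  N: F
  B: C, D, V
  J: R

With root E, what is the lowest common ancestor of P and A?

P's ancestor chain is P, R, C, U, E and A's is A, P, R, C, U, E; they first meet at P.

P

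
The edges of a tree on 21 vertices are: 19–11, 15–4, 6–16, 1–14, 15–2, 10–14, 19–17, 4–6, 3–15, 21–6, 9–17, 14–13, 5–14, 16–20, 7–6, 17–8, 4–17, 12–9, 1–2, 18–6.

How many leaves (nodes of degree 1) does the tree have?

Exactly 11 nodes have a single neighbour: 3, 5, 7, 8, 10, 11, 12, 13, 18, 20, 21.

11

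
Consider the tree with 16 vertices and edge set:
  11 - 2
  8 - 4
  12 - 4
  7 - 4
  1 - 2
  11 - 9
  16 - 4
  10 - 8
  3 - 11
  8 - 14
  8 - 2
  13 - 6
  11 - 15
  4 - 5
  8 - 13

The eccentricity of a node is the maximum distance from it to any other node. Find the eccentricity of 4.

4

Distances from 4 peak at 4, attained at 9 (15, 3 also at distance 4).
4–8–2–11–9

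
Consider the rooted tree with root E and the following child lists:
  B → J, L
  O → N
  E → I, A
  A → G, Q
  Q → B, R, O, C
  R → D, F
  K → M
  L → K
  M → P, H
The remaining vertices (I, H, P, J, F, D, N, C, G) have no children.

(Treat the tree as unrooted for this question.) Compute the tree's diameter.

Starting from I, a farthest node is H at distance 8.
One longest path: I-E-A-Q-B-L-K-M-H.
So the diameter is 8.

8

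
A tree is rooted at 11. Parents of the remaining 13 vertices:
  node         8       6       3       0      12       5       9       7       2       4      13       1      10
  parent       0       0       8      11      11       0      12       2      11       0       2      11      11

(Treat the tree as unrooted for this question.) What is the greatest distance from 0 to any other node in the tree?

3

A farthest node from 0 is 7 (9, 13 also at distance 3).
The path 0–11–2–7 has 3 edges.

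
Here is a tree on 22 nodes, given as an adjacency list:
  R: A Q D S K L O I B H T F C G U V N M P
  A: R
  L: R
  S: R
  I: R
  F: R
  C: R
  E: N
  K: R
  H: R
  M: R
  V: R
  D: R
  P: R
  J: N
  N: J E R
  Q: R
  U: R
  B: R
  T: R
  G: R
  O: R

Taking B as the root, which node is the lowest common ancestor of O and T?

Ancestors of O (toward the root): O, R, B.
Ancestors of T: T, R, B.
The deepest node appearing in both lists is R.

R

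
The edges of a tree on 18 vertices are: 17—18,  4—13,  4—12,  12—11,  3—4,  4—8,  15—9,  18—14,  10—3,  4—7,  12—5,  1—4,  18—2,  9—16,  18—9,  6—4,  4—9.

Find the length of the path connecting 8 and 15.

3

Walking from 8: 8 - 4 - 9 - 15. Length 3.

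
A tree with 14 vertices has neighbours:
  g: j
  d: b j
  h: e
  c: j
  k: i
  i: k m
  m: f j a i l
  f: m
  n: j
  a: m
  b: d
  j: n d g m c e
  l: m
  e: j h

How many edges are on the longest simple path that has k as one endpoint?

A farthest node from k is b (h also at distance 5).
The path k–i–m–j–d–b has 5 edges.

5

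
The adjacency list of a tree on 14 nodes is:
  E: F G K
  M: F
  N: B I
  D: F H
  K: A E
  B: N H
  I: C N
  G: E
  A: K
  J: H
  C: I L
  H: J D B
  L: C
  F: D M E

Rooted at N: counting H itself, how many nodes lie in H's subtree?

9

H's subtree: {H, D, J, F, M, E, K, G, A}, size 9.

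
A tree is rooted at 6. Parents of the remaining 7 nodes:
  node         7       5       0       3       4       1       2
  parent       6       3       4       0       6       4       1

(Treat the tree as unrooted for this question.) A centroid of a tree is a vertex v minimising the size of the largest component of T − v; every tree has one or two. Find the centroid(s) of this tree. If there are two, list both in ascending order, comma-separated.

4

Delete 4: the remaining components have sizes 3, 2, 2. Max 3 ≤ 4, so 4 is a centroid.
No neighbour of 4 does as well, so 4 is the unique centroid.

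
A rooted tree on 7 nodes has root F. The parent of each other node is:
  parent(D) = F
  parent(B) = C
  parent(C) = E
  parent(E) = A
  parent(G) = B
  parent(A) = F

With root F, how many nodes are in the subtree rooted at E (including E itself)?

4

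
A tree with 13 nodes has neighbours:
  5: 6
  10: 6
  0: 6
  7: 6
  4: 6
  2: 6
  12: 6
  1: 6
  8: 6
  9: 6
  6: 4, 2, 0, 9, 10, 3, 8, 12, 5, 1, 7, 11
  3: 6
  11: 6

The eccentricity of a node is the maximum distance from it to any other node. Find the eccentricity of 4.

2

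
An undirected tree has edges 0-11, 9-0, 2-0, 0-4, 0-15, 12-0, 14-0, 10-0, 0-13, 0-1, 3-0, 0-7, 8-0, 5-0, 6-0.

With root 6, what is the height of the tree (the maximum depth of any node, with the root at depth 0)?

2

9 sits deepest: 6 – 0 – 9 — 2 edges from the root.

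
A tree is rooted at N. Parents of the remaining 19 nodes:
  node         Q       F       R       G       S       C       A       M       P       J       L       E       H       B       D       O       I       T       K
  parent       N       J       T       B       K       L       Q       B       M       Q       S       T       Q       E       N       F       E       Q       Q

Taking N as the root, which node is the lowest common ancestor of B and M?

B

Ancestors of B (toward the root): B, E, T, Q, N.
Ancestors of M: M, B, E, T, Q, N.
The deepest node appearing in both lists is B.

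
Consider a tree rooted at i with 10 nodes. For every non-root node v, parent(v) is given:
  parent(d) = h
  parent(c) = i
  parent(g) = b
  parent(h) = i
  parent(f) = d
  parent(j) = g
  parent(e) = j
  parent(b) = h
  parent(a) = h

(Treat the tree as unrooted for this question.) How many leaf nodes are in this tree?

The leaves are a, c, e, f.
That is 4 leaves.

4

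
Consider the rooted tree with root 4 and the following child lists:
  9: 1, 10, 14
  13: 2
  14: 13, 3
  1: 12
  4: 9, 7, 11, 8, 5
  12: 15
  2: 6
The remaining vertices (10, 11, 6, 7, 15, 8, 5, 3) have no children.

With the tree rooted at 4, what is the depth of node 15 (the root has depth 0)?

4

4 – 9 – 1 – 12 – 15 — 4 edges.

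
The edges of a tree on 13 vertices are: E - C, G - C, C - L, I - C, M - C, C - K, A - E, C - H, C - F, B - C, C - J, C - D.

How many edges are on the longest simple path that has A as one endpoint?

3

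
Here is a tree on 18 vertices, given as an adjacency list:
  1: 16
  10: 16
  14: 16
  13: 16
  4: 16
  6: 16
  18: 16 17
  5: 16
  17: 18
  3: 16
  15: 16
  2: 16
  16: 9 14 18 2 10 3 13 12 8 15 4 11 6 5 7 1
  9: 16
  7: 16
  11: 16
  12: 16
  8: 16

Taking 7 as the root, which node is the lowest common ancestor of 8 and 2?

16

Path 8→root: 8 16 7; path 2→root: 2 16 7.
First common node: 16.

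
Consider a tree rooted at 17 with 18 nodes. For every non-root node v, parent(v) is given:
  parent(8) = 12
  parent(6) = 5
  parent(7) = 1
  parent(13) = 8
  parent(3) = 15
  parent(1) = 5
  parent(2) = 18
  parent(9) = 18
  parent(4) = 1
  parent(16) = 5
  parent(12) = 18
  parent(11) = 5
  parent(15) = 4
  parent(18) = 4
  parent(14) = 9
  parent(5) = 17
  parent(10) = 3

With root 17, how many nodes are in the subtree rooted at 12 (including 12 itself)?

Descendants of 12 (including itself): 12, 8, 13. That's 3.

3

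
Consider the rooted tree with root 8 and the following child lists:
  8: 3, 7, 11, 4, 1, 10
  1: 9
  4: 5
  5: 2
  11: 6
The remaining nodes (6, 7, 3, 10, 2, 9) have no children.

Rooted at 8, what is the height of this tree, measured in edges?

The longest root-to-leaf path is 8 – 4 – 5 – 2 (3 edges).

3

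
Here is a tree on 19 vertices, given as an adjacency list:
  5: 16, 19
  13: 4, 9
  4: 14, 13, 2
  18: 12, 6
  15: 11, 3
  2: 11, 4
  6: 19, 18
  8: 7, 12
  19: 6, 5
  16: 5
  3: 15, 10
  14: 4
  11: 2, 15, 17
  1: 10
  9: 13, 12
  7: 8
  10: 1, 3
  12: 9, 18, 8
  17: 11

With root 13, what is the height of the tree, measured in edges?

7

The longest root-to-leaf path is 13 – 4 – 2 – 11 – 15 – 3 – 10 – 1 (7 edges).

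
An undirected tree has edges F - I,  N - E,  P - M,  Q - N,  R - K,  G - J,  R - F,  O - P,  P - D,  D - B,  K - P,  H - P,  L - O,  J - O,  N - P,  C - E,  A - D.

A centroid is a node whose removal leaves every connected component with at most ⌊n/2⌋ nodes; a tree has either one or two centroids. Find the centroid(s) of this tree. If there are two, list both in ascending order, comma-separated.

P

If P is removed the pieces have sizes 4, 4, 4, 3, 1, 1, all ≤ ⌊18/2⌋ = 9.
No neighbour of P does as well, so P is the unique centroid.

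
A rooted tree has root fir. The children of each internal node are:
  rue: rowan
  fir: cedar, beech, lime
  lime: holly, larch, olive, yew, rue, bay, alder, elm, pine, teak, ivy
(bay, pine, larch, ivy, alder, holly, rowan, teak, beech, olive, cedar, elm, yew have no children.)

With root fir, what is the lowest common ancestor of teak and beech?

Ancestors of teak (toward the root): teak, lime, fir.
Ancestors of beech: beech, fir.
The deepest node appearing in both lists is fir.

fir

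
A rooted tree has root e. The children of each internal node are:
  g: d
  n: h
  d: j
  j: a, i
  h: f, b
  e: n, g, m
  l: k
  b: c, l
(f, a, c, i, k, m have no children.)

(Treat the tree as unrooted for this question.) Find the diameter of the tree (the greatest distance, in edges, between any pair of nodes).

A longest path is i-j-d-g-e-n-h-b-l-k, with 9 edges.

9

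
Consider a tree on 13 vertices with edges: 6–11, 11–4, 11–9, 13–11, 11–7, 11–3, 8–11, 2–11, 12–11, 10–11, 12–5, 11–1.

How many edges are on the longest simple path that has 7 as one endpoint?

3

A farthest node from 7 is 5.
The path 7–11–12–5 has 3 edges.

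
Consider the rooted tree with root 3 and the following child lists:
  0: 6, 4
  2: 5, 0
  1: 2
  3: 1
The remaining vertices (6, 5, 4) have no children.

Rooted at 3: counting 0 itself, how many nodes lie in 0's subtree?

Descendants of 0 (including itself): 0, 4, 6. That's 3.

3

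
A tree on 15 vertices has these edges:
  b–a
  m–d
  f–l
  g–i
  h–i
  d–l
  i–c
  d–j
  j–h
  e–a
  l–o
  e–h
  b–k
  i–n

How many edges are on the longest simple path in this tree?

A longest path is k–b–a–e–h–j–d–l–o, with 8 edges.

8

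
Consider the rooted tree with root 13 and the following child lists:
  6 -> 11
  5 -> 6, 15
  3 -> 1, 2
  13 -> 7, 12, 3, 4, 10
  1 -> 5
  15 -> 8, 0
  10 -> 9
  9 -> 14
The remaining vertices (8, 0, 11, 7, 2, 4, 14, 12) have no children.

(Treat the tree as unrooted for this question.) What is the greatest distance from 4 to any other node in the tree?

Distances from 4 peak at 6, attained at 8 (11, 0 also at distance 6).
4 – 13 – 3 – 1 – 5 – 15 – 8

6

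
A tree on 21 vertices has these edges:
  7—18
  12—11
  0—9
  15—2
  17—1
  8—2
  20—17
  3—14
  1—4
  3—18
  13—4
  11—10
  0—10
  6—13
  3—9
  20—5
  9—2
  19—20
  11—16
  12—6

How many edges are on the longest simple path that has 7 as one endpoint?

14

A farthest node from 7 is 19 (5 also at distance 14).
The path 7 – 18 – 3 – 9 – 0 – 10 – 11 – 12 – 6 – 13 – 4 – 1 – 17 – 20 – 19 has 14 edges.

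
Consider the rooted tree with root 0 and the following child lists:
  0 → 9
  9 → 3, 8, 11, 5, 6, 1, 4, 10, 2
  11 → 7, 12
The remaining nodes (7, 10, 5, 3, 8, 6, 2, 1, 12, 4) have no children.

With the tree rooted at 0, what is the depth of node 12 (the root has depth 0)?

Path from 0 to 12: 0–9–11–12, which has 3 edges.

3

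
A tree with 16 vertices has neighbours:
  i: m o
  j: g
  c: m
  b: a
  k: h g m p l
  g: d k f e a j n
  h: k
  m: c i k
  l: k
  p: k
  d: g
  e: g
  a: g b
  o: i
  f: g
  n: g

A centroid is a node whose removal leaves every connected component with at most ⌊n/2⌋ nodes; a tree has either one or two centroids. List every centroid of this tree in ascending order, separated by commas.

Delete k: the remaining components have sizes 8, 4, 1, 1, 1. Max 8 ≤ 8, so k is a centroid.
Its neighbour g also leaves a largest component of size 8, so both are centroids.

g, k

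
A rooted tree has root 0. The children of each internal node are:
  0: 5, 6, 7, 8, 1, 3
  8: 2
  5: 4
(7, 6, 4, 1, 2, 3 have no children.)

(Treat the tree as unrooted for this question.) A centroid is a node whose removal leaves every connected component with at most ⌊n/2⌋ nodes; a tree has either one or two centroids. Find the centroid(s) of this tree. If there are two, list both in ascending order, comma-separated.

If 0 is removed the pieces have sizes 2, 2, 1, 1, 1, 1, all ≤ ⌊9/2⌋ = 4.
Every other node leaves some component of size > 4, so the centroid is unique.

0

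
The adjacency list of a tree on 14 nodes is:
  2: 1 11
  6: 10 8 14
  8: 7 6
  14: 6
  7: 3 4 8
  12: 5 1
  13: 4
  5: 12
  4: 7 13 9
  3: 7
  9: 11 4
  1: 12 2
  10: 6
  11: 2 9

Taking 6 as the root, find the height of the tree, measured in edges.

9

5 sits deepest: 6 → 8 → 7 → 4 → 9 → 11 → 2 → 1 → 12 → 5 — 9 edges from the root.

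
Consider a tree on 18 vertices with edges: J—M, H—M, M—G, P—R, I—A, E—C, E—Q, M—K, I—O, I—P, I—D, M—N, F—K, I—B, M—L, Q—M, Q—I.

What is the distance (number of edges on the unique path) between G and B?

G - M - Q - I - B: 4 edges.

4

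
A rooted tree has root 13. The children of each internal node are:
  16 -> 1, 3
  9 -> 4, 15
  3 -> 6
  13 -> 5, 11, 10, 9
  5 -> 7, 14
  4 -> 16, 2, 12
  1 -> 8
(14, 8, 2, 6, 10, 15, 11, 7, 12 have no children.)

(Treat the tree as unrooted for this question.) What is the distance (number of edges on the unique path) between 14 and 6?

7

The path is 14 - 5 - 13 - 9 - 4 - 16 - 3 - 6, which has 7 edges.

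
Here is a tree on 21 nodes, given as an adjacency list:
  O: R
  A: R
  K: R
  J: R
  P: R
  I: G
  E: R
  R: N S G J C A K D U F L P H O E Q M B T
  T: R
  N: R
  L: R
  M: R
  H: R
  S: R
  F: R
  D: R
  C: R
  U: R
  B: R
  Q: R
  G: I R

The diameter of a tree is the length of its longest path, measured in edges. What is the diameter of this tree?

Starting from I, a farthest node is Q at distance 3.
One longest path: I – G – R – Q.
So the diameter is 3.

3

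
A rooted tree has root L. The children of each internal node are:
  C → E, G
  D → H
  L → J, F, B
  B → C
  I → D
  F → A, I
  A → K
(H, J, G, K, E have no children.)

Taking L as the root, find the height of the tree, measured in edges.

4

A deepest node is H, reached by L-F-I-D-H.
That path has 4 edges, so the height is 4.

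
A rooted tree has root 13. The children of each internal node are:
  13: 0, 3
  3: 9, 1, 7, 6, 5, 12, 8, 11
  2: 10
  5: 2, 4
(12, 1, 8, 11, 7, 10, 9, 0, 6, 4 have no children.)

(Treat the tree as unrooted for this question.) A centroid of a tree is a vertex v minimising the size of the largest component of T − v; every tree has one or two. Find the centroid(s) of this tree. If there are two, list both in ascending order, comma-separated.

Removing 3 splits the tree into components of sizes 4, 2, 1, 1, 1, 1, 1, 1, 1; the largest is 4 ≤ ⌊14/2⌋ = 7.
No neighbour of 3 does as well, so 3 is the unique centroid.

3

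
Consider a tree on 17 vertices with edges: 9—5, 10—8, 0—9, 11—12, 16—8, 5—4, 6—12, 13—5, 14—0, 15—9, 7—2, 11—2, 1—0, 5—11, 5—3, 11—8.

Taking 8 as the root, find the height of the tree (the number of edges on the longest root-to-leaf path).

5

A deepest node is 14, reached by 8-11-5-9-0-14.
That path has 5 edges, so the height is 5.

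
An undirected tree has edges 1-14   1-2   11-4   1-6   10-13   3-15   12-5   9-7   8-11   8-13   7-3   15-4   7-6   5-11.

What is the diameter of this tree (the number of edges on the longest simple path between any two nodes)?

A longest path is 2 - 1 - 6 - 7 - 3 - 15 - 4 - 11 - 8 - 13 - 10, with 10 edges.

10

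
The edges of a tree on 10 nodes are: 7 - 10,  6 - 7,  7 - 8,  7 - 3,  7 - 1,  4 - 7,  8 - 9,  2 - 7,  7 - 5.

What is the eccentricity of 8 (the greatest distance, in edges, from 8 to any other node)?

Distances from 8 peak at 2, attained at 6 (5, 3, 4, 1, 10, 2 also at distance 2).
8 – 7 – 6

2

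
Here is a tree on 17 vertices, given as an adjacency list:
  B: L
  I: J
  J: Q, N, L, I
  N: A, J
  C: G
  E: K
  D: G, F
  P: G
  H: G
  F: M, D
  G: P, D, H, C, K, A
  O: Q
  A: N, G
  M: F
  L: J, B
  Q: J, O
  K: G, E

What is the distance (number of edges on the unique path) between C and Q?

5

C–G–A–N–J–Q: 5 edges.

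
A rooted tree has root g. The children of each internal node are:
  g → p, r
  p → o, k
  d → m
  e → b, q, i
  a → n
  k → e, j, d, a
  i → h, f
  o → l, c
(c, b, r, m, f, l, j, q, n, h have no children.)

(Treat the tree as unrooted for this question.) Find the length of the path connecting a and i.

3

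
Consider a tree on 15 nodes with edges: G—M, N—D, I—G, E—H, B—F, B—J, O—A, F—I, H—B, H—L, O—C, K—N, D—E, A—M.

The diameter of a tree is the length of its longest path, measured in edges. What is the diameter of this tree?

12

Starting from K, a farthest node is C at distance 12.
One longest path: K – N – D – E – H – B – F – I – G – M – A – O – C.
So the diameter is 12.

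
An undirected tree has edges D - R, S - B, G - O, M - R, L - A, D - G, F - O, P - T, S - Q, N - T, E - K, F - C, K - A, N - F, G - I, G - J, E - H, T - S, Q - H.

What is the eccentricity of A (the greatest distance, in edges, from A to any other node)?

The node farthest from A is M, via A-K-E-H-Q-S-T-N-F-O-G-D-R-M — 13 edges.

13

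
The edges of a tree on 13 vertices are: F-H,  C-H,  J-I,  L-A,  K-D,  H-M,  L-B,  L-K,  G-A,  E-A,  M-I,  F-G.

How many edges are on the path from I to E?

6

I–M–H–F–G–A–E: 6 edges.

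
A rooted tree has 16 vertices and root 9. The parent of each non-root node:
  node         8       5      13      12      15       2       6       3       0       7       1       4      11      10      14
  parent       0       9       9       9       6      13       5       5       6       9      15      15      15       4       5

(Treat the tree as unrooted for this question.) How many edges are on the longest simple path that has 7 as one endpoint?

A farthest node from 7 is 10.
The path 7–9–5–6–15–4–10 has 6 edges.

6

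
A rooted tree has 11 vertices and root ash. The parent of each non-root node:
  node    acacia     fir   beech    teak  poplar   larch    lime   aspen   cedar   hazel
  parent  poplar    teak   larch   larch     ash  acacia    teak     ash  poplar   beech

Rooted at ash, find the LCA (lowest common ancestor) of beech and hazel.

beech

Path beech→root: beech larch acacia poplar ash; path hazel→root: hazel beech larch acacia poplar ash.
First common node: beech.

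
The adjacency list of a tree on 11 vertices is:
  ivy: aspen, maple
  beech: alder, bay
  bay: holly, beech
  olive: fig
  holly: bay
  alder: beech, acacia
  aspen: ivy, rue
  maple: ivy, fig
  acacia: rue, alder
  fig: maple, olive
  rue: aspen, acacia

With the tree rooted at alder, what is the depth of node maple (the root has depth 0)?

alder → acacia → rue → aspen → ivy → maple — 5 edges.

5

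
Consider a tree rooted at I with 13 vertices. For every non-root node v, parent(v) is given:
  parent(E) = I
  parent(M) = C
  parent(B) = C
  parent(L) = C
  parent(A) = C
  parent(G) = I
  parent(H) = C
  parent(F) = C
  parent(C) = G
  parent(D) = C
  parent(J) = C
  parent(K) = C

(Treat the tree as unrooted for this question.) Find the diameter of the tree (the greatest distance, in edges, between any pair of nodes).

A longest path is E–I–G–C–F, with 4 edges.

4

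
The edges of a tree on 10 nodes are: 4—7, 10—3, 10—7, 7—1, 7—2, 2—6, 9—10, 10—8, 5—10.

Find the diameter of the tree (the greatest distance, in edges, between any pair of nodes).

4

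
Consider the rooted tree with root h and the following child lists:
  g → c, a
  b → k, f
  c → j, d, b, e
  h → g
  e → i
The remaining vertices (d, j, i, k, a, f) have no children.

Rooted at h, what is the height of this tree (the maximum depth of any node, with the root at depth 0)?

4

A deepest node is f, reached by h–g–c–b–f.
That path has 4 edges, so the height is 4.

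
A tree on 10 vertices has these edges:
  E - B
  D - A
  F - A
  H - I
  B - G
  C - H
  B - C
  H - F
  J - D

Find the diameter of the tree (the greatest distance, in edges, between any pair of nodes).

7

BFS from J reaches E last, at distance 7; BFS from E confirms no node is farther.
Path: J - D - A - F - H - C - B - E.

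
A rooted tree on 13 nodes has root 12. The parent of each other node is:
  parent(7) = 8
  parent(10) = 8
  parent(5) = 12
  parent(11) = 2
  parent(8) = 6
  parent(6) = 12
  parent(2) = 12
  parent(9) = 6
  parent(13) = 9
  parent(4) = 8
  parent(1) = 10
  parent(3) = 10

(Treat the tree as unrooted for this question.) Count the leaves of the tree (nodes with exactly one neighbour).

7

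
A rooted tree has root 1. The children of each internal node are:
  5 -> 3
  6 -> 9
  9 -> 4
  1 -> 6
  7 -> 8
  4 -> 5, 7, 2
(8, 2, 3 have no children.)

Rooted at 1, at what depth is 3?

5

Path from 1 to 3: 1 – 6 – 9 – 4 – 5 – 3, which has 5 edges.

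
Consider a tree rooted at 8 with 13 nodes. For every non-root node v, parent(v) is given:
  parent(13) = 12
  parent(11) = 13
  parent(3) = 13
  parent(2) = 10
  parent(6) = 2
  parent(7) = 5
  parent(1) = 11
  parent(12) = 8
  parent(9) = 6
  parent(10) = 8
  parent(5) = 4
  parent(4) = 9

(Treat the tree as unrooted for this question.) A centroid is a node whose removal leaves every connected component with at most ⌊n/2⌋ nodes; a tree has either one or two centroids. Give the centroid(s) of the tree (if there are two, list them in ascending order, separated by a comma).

If 10 is removed the pieces have sizes 6, 6, all ≤ ⌊13/2⌋ = 6.
No neighbour of 10 does as well, so 10 is the unique centroid.

10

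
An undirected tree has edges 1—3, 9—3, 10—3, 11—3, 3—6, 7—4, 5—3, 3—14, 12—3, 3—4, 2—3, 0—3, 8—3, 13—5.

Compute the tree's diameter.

4

A longest path is 13–5–3–4–7, with 4 edges.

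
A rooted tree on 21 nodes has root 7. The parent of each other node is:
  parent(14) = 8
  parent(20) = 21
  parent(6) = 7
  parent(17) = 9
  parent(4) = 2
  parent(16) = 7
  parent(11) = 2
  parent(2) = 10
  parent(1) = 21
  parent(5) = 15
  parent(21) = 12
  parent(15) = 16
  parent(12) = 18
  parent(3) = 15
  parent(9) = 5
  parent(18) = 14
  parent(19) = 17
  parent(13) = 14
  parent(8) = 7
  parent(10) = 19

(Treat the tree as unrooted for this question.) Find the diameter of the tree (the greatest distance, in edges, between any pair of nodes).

15

Starting from 11, a farthest node is 1 at distance 15.
One longest path: 11-2-10-19-17-9-5-15-16-7-8-14-18-12-21-1.
So the diameter is 15.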